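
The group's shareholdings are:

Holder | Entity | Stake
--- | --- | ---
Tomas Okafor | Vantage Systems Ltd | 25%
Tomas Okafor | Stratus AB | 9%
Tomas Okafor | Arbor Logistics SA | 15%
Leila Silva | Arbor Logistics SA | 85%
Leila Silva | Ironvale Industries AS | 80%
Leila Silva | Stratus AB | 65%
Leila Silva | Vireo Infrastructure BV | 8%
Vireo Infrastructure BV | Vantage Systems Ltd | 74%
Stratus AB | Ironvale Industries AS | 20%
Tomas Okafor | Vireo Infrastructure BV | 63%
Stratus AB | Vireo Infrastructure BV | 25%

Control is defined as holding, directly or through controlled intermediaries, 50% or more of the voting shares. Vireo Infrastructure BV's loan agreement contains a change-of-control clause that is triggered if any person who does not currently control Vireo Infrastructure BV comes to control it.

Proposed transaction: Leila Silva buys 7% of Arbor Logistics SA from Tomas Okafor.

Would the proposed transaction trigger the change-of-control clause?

No

The purchase adds only to Leila's holdings (Tomas's stake shrinks), so Leila is the only person who could newly come to control Vireo.
Leila holds 65% of Stratus, so Leila controls Stratus.
Leila and Stratus together hold 80% + 20% = 100% of Ironvale, so Leila controls Ironvale.
Leila holds 85% of Arbor, so Leila controls Arbor.
In Vireo, Leila's side holds only 25% + 8% = 33%, not ≥ 50%.
So before the transaction, Leila does not control Vireo.
After the purchase, Leila's direct stake in Arbor rises to 85% + 7% = 92%, and Tomas's stake falls to 8%.
Leila holds 92% of Arbor, so Leila controls Arbor.
After the transaction, Leila's side holds 25% + 8% = 33% of Vireo, not ≥ 50%, so Leila still does not control Vireo.
No new person acquires control, so the clause is not triggered.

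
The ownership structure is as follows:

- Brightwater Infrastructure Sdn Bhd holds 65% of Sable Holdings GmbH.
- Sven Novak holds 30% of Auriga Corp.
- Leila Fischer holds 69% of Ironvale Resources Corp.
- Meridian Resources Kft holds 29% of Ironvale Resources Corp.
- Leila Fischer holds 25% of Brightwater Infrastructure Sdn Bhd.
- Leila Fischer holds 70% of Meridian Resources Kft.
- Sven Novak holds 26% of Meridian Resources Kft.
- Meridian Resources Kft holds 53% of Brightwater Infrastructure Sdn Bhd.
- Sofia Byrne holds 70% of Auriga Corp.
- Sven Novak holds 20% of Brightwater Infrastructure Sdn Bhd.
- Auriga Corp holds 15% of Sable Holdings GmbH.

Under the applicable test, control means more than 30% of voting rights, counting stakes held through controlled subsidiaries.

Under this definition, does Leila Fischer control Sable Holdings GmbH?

Yes

Leila holds 70% of Meridian, so Leila controls Meridian.
Meridian and Leila together hold 53% + 25% = 78% of Brightwater, so Leila controls Brightwater.
Brightwater holds 65% of Sable, so Leila controls Sable.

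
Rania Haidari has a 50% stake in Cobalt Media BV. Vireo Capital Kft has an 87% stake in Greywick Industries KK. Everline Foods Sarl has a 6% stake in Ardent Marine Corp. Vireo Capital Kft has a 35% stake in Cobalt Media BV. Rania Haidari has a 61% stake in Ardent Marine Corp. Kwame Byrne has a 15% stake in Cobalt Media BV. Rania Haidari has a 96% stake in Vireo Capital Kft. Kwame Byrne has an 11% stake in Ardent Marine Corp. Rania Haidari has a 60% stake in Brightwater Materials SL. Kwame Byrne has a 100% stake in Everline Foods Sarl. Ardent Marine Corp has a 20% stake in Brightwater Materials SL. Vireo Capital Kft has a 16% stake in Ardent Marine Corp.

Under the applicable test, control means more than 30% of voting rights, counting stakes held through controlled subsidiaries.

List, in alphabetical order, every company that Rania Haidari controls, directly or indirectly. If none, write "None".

Ardent Marine Corp, Brightwater Materials SL, Cobalt Media BV, Greywick Industries KK, Vireo Capital Kft

Rania holds 96% of Vireo, so Rania controls Vireo.
Rania and Vireo together hold 61% + 16% = 77% of Ardent, so Rania controls Ardent.
Rania and Vireo together hold 50% + 35% = 85% of Cobalt, so Rania controls Cobalt.
Rania and Ardent together hold 60% + 20% = 80% of Brightwater, so Rania controls Brightwater.
Vireo holds 87% of Greywick, so Rania controls Greywick.
No other company's threshold is met.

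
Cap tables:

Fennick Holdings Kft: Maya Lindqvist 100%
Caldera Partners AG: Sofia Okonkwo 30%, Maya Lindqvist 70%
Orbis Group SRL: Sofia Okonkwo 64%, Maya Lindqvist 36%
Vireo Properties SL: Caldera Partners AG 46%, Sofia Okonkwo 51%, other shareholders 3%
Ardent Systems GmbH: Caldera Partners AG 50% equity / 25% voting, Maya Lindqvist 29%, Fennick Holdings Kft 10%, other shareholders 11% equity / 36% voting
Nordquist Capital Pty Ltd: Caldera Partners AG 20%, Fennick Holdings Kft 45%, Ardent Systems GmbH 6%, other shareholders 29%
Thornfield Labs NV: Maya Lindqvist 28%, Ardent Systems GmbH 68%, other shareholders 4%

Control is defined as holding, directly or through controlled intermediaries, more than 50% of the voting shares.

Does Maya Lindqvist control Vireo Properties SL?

Maya holds 100% of Fennick, so Maya controls Fennick.
Maya holds 70% of Caldera, so Maya controls Caldera.
Caldera and Maya and Fennick together hold 25% + 29% + 10% = 64% of Ardent, so Maya controls Ardent.
Caldera and Fennick and Ardent together hold 20% + 45% + 6% = 71% of Nordquist, so Maya controls Nordquist.
Maya and Ardent together hold 28% + 68% = 96% of Thornfield, so Maya controls Thornfield.
In Vireo, Maya's side holds only 46%, not > 50%.
So Maya does not control Vireo.

No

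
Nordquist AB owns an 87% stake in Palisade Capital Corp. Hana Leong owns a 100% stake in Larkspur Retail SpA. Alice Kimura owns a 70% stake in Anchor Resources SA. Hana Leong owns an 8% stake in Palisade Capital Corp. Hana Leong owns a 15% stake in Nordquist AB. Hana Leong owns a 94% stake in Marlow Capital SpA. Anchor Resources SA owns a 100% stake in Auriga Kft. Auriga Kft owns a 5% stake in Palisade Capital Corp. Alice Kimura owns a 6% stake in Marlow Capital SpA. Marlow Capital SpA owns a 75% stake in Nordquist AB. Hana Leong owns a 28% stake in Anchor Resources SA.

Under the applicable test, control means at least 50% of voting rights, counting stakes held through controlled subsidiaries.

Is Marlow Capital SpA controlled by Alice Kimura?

Alice holds 70% of Anchor, so Alice controls Anchor.
Anchor holds 100% of Auriga, so Alice controls Auriga.
In Marlow, Alice's side holds only 6%, not ≥ 50%.
So Alice does not control Marlow.

No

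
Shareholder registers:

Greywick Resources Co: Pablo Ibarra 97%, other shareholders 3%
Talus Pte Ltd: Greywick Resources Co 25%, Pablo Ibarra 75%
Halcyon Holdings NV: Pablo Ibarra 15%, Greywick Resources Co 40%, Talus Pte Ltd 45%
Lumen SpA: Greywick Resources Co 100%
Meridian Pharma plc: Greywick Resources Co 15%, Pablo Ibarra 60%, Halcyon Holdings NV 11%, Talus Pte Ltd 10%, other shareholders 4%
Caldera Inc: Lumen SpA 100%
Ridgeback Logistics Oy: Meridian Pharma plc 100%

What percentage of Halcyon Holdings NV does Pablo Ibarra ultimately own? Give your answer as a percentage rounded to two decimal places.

Pablo reaches Halcyon along 4 paths.
Direct stake: 15% = 15%.
Via Greywick: 97% × 40% = 38.8%.
Via Greywick → Talus: 97% × 25% × 45% = 10.9125%.
Via Talus: 75% × 45% = 33.75%.
Total: 15% + 38.8% + 10.9125% + 33.75% = 98.4625%.
Rounded: 98.46%.

98.46%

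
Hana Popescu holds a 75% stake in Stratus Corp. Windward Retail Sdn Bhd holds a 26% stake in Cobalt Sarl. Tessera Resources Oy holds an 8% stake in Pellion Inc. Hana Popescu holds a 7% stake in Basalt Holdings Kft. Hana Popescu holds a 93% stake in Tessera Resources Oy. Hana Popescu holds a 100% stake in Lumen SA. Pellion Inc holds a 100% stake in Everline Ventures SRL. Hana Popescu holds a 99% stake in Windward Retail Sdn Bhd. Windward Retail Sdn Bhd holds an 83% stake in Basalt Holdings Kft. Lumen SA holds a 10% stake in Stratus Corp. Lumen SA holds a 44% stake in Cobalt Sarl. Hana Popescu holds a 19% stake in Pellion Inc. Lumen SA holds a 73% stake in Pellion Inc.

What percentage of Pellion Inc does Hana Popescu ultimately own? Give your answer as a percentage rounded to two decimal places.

99.44%

Hana reaches Pellion along 3 paths.
Direct stake: 19% = 19%.
Via Tessera: 93% × 8% = 7.44%.
Via Lumen: 100% × 73% = 73%.
Total: 19% + 7.44% + 73% = 99.44%.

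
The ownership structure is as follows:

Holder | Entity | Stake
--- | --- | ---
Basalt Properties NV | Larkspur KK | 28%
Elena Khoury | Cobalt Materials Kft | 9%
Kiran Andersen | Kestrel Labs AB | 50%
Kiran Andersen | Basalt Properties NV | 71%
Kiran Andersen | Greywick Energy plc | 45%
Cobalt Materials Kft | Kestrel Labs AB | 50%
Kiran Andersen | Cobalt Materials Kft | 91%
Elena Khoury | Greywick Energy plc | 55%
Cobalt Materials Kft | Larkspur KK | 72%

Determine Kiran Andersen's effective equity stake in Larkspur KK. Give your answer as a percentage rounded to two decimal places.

85.40%

Kiran reaches Larkspur along 2 paths.
Via Cobalt: 91% × 72% = 65.52%.
Via Basalt: 71% × 28% = 19.88%.
Total: 65.52% + 19.88% = 85.4%.
Rounded: 85.40%.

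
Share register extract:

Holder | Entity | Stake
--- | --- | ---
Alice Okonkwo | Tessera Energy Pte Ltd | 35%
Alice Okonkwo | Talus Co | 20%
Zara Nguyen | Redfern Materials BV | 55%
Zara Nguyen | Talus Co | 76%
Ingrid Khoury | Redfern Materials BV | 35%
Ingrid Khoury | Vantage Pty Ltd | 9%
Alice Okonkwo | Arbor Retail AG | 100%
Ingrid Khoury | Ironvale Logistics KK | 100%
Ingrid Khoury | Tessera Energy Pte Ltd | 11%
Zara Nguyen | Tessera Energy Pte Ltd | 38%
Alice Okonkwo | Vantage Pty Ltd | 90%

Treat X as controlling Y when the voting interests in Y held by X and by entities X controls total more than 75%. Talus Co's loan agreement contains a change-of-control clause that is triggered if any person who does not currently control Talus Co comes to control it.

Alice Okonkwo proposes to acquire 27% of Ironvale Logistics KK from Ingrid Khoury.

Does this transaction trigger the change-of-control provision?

No

The purchase adds only to Alice's holdings (Ingrid's stake shrinks), so Alice is the only person who could newly come to control Talus.
Alice holds 90% of Vantage, so Alice controls Vantage.
Alice holds 100% of Arbor, so Alice controls Arbor.
In Talus, Alice's side holds only 20%, not > 75%.
So before the transaction, Alice does not control Talus.
After the purchase, Alice holds 27% of Ironvale directly, and Ingrid's stake falls to 73%.
Alice's side now holds 27% of Ironvale, not > 75%, so Alice still does not control Ironvale.
After the transaction, Alice's side holds 20% of Talus, not > 75%, so Alice still does not control Talus.
No new person acquires control, so the clause is not triggered.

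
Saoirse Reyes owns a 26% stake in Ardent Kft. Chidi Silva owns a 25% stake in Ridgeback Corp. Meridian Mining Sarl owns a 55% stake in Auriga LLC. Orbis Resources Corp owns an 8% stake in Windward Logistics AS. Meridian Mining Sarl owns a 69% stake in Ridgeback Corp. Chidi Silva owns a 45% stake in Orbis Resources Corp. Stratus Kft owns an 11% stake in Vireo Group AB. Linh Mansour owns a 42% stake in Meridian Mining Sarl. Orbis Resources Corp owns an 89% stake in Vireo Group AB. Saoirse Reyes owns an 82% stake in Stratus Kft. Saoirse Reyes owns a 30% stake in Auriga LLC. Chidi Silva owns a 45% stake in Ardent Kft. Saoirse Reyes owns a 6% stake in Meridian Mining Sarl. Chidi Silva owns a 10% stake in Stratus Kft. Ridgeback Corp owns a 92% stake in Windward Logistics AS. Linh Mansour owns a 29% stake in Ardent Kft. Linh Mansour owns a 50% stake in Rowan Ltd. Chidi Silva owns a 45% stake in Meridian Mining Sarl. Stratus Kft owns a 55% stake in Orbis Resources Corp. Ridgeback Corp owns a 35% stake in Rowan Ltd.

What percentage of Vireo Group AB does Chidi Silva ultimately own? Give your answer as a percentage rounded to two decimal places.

46.05%

Chidi reaches Vireo along 3 paths.
Via Orbis: 45% × 89% = 40.05%.
Via Stratus → Orbis: 10% × 55% × 89% = 4.895%.
Via Stratus: 10% × 11% = 1.1%.
Total: 40.05% + 4.895% + 1.1% = 46.045%.
Rounded: 46.05%.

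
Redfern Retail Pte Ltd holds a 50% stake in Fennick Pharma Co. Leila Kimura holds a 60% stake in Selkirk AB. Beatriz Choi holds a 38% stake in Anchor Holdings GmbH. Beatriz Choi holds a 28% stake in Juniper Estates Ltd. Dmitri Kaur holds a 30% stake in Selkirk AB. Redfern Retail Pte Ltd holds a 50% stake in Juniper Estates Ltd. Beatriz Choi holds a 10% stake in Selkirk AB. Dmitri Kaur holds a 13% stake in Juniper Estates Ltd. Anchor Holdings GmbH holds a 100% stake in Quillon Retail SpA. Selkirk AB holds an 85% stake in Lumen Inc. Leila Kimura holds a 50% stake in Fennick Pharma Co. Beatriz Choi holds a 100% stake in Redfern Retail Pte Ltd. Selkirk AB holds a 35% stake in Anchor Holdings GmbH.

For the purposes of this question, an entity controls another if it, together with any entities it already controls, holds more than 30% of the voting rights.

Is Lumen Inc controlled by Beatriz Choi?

No

Beatriz holds 100% of Redfern, so Beatriz controls Redfern.
Beatriz and Redfern together hold 28% + 50% = 78% of Juniper, so Beatriz controls Juniper.
Beatriz holds 38% of Anchor, so Beatriz controls Anchor.
Anchor holds 100% of Quillon, so Beatriz controls Quillon.
Redfern holds 50% of Fennick, so Beatriz controls Fennick.
Neither Beatriz nor any entity Beatriz controls holds any voting interest in Lumen.
So Beatriz does not control Lumen.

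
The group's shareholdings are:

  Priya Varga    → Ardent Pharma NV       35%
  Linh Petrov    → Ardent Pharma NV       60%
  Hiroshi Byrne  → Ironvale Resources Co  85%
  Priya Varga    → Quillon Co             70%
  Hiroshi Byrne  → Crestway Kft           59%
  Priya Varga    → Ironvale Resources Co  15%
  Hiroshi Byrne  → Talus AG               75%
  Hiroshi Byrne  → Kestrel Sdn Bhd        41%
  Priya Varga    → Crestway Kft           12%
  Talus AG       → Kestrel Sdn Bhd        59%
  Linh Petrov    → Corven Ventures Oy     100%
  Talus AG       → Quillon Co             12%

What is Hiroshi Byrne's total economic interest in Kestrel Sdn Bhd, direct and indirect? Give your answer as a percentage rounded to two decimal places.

Hiroshi reaches Kestrel along 2 paths.
Via Talus: 75% × 59% = 44.25%.
Direct stake: 41% = 41%.
Total: 44.25% + 41% = 85.25%.

85.25%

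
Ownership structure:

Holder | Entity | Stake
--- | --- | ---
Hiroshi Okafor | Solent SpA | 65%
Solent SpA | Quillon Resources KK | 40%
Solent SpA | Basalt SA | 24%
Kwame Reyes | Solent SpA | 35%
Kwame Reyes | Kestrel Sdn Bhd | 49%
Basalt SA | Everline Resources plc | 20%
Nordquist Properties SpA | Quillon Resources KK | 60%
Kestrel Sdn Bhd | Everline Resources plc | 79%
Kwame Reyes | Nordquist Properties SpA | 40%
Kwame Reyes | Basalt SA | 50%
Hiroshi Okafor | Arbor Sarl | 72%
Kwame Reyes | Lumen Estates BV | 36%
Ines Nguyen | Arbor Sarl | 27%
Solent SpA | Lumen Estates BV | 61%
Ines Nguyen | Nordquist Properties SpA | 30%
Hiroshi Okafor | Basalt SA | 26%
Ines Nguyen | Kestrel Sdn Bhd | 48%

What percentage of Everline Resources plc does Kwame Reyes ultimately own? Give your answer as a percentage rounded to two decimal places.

Kwame reaches Everline along 3 paths.
Via Solent → Basalt: 35% × 24% × 20% = 1.68%.
Via Basalt: 50% × 20% = 10%.
Via Kestrel: 49% × 79% = 38.71%.
Total: 1.68% + 10% + 38.71% = 50.39%.

50.39%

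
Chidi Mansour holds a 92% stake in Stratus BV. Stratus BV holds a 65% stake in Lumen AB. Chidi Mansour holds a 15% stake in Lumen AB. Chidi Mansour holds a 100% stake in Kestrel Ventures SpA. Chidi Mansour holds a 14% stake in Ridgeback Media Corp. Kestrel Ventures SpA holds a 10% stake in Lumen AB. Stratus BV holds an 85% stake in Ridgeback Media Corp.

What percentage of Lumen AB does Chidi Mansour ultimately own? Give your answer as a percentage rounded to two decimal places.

Chidi reaches Lumen along 3 paths.
Direct stake: 15% = 15%.
Via Stratus: 92% × 65% = 59.8%.
Via Kestrel: 100% × 10% = 10%.
Total: 15% + 59.8% + 10% = 84.8%.
Rounded: 84.80%.

84.80%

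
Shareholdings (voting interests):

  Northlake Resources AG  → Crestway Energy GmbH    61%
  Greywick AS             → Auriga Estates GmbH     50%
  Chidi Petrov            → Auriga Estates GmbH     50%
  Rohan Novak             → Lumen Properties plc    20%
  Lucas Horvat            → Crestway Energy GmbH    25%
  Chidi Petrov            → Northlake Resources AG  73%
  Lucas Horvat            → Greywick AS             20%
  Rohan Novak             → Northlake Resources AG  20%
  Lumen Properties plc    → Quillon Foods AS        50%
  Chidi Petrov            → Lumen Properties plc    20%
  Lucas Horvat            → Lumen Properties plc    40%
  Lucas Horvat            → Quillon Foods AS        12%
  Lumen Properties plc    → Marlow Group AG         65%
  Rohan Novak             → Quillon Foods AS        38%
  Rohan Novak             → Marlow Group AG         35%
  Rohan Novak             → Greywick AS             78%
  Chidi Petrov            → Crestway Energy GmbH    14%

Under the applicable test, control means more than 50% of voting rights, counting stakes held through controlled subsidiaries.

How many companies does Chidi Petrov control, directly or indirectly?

2

Chidi holds 73% of Northlake, so Chidi controls Northlake.
Chidi and Northlake together hold 14% + 61% = 75% of Crestway, so Chidi controls Crestway.
No other company's threshold is met.
Chidi controls 2 companies.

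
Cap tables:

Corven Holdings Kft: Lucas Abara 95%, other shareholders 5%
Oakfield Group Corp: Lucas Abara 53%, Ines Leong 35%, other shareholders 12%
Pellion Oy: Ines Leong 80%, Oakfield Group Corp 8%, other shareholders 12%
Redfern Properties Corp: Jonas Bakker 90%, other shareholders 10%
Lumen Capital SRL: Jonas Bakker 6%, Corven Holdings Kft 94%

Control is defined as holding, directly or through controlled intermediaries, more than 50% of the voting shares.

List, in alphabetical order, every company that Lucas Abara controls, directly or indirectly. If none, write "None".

Lucas holds 95% of Corven, so Lucas controls Corven.
Lucas holds 53% of Oakfield, so Lucas controls Oakfield.
Corven holds 94% of Lumen, so Lucas controls Lumen.
No other company's threshold is met.

Corven Holdings Kft, Lumen Capital SRL, Oakfield Group Corp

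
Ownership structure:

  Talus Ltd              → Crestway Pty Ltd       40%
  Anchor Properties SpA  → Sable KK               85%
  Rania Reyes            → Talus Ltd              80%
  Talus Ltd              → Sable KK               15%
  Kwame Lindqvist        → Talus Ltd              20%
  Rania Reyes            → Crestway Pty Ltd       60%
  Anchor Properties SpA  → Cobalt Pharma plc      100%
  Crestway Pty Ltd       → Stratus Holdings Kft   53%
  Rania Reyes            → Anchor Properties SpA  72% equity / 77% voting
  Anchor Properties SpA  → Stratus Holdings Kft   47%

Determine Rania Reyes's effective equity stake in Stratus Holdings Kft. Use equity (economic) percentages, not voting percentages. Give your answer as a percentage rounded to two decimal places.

Rania reaches Stratus along 3 paths.
Via Crestway: 60% × 53% = 31.8%.
Via Talus → Crestway: 80% × 40% × 53% = 16.96%.
Via Anchor: 72% × 47% = 33.84%.
Total: 31.8% + 16.96% + 33.84% = 82.6%.
Rounded: 82.60%.

82.60%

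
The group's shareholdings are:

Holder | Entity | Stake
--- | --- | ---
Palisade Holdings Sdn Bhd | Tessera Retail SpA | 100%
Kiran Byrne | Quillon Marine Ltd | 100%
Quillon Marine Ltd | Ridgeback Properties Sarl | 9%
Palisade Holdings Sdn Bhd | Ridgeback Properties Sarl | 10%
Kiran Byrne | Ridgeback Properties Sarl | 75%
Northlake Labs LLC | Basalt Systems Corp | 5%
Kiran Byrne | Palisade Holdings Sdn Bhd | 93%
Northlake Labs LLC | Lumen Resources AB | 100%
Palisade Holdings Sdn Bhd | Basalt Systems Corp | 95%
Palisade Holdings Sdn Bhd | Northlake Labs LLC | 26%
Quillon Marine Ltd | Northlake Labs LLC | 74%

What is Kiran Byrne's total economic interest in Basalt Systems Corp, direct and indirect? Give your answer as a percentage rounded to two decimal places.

93.26%

Kiran reaches Basalt along 3 paths.
Via Quillon → Northlake: 100% × 74% × 5% = 3.7%.
Via Palisade → Northlake: 93% × 26% × 5% = 1.209%.
Via Palisade: 93% × 95% = 88.35%.
Total: 3.7% + 1.209% + 88.35% = 93.259%.
Rounded: 93.26%.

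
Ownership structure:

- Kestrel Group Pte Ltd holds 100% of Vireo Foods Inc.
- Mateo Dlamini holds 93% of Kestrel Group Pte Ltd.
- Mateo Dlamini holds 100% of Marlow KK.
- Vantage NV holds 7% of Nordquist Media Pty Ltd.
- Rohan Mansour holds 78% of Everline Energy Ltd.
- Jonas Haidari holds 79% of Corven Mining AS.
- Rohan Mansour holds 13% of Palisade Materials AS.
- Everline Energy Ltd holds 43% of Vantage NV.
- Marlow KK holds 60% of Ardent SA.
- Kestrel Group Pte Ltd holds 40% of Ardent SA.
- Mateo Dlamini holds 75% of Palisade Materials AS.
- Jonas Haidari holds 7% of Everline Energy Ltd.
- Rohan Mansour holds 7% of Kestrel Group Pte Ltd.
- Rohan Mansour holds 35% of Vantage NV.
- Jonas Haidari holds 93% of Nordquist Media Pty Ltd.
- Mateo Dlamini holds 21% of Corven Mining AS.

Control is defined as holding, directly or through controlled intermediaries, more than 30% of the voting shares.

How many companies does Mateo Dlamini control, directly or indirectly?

Mateo holds 93% of Kestrel, so Mateo controls Kestrel.
Mateo holds 100% of Marlow, so Mateo controls Marlow.
Kestrel and Marlow together hold 40% + 60% = 100% of Ardent, so Mateo controls Ardent.
Mateo holds 75% of Palisade, so Mateo controls Palisade.
Kestrel holds 100% of Vireo, so Mateo controls Vireo.
No other company's threshold is met.
Mateo controls 5 companies.

5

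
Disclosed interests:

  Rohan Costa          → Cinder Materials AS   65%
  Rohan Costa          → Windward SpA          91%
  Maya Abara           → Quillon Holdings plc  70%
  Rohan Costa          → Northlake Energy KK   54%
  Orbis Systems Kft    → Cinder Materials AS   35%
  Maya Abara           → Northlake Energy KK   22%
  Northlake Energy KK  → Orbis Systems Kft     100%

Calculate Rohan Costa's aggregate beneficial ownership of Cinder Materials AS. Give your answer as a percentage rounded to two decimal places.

Rohan reaches Cinder along 2 paths.
Via Northlake → Orbis: 54% × 100% × 35% = 18.9%.
Direct stake: 65% = 65%.
Total: 18.9% + 65% = 83.9%.
Rounded: 83.90%.

83.90%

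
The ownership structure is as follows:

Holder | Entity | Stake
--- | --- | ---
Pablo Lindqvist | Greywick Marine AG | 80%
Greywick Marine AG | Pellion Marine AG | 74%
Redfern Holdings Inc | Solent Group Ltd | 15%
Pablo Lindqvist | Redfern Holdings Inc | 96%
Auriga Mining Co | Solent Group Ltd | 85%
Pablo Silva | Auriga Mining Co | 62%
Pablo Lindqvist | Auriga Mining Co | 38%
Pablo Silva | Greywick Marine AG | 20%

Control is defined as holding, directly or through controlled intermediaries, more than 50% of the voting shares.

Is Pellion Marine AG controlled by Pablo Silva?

Pablo Silva holds 62% of Auriga, so Pablo Silva controls Auriga.
Auriga holds 85% of Solent, so Pablo Silva controls Solent.
Neither Pablo Silva nor any entity Pablo Silva controls holds any voting interest in Pellion.
So Pablo Silva does not control Pellion.

No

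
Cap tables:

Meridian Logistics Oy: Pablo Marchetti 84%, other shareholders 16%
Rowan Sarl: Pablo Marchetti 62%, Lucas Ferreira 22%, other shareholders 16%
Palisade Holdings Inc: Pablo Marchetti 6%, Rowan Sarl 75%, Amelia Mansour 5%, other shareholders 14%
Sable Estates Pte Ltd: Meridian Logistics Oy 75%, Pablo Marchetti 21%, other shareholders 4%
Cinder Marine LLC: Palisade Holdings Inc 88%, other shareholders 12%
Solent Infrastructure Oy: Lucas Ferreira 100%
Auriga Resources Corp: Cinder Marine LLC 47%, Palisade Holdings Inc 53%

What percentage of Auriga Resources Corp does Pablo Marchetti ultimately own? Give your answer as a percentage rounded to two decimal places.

49.54%

Pablo reaches Auriga along 4 paths.
Via Palisade → Cinder: 6% × 88% × 47% = 2.4816%.
Via Rowan → Palisade → Cinder: 62% × 75% × 88% × 47% = 19.2324%.
Via Palisade: 6% × 53% = 3.18%.
Via Rowan → Palisade: 62% × 75% × 53% = 24.645%.
Total: 2.4816% + 19.2324% + 3.18% + 24.645% = 49.539%.
Rounded: 49.54%.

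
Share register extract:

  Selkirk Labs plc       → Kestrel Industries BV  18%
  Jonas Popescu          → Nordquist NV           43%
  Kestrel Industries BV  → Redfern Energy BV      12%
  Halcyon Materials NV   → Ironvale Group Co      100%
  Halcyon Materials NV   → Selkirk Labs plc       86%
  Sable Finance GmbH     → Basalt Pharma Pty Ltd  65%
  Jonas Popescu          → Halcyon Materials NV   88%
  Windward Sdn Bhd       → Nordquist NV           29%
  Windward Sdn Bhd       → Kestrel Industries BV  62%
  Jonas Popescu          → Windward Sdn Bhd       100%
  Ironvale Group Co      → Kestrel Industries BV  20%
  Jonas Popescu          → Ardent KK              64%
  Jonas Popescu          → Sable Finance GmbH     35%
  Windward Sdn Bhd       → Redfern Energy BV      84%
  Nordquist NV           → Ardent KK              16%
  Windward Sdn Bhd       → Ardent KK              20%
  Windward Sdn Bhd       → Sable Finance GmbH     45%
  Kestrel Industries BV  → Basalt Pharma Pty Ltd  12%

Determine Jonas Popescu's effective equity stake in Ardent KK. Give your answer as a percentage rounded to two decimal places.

Jonas reaches Ardent along 4 paths.
Via Windward → Nordquist: 100% × 29% × 16% = 4.64%.
Via Nordquist: 43% × 16% = 6.88%.
Via Windward: 100% × 20% = 20%.
Direct stake: 64% = 64%.
Total: 4.64% + 6.88% + 20% + 64% = 95.52%.

95.52%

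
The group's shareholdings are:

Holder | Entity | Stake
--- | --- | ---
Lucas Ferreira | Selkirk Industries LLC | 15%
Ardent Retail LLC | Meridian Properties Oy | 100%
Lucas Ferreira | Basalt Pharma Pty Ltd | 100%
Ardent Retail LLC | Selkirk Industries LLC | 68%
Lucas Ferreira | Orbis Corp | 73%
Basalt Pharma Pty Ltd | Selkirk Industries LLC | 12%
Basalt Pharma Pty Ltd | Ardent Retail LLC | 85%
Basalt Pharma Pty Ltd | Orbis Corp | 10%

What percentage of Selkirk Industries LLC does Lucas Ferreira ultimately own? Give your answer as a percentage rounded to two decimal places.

84.80%

Lucas reaches Selkirk along 3 paths.
Via Basalt: 100% × 12% = 12%.
Direct stake: 15% = 15%.
Via Basalt → Ardent: 100% × 85% × 68% = 57.8%.
Total: 12% + 15% + 57.8% = 84.8%.
Rounded: 84.80%.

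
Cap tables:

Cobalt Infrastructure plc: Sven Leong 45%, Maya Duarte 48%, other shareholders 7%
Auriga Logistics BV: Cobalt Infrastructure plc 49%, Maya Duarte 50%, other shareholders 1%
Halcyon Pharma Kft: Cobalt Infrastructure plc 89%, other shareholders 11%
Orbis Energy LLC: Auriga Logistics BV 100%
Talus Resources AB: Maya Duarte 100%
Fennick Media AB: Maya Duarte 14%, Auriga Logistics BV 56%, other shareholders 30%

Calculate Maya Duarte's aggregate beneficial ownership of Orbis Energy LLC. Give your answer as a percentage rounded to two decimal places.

Maya reaches Orbis along 2 paths.
Via Cobalt → Auriga: 48% × 49% × 100% = 23.52%.
Via Auriga: 50% × 100% = 50%.
Total: 23.52% + 50% = 73.52%.

73.52%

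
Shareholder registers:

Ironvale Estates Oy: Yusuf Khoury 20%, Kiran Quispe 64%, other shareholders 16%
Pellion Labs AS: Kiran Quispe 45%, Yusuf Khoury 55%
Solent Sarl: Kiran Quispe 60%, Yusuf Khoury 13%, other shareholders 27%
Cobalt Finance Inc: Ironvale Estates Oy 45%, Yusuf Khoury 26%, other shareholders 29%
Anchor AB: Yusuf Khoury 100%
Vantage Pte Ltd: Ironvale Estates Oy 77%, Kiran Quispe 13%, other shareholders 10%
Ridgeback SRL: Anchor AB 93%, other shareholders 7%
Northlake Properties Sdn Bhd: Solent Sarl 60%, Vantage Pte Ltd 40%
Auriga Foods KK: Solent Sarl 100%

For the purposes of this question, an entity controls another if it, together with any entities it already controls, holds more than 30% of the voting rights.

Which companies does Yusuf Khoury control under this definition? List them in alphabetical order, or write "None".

Anchor AB, Pellion Labs AS, Ridgeback SRL

Yusuf holds 55% of Pellion, so Yusuf controls Pellion.
Yusuf holds 100% of Anchor, so Yusuf controls Anchor.
Anchor holds 93% of Ridgeback, so Yusuf controls Ridgeback.
No other company's threshold is met.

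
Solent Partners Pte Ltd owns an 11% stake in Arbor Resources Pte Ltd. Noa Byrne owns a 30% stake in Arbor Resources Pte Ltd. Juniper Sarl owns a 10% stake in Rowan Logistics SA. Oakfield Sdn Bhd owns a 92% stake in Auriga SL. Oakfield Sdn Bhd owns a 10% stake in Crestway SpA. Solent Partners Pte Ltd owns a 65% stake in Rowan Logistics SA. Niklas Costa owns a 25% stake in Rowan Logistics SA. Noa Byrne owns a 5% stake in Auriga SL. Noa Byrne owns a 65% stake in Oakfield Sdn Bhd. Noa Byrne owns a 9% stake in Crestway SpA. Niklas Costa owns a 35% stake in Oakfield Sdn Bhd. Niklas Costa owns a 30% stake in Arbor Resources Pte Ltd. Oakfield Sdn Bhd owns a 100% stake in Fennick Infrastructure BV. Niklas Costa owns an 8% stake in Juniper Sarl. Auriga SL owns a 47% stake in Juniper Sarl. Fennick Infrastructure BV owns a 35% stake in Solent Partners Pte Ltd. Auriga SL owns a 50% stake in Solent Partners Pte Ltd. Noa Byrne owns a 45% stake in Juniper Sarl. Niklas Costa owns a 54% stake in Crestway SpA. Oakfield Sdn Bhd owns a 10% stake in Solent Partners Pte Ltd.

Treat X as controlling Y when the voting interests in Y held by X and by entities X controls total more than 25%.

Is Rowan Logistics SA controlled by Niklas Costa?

Niklas holds 35% of Oakfield, so Niklas controls Oakfield.
Oakfield holds 92% of Auriga, so Niklas controls Auriga.
Oakfield holds 100% of Fennick, so Niklas controls Fennick.
Auriga and Oakfield and Fennick together hold 50% + 10% + 35% = 95% of Solent, so Niklas controls Solent.
Niklas and Auriga together hold 8% + 47% = 55% of Juniper, so Niklas controls Juniper.
Solent and Niklas and Juniper together hold 65% + 25% + 10% = 100% of Rowan, so Niklas controls Rowan.

Yes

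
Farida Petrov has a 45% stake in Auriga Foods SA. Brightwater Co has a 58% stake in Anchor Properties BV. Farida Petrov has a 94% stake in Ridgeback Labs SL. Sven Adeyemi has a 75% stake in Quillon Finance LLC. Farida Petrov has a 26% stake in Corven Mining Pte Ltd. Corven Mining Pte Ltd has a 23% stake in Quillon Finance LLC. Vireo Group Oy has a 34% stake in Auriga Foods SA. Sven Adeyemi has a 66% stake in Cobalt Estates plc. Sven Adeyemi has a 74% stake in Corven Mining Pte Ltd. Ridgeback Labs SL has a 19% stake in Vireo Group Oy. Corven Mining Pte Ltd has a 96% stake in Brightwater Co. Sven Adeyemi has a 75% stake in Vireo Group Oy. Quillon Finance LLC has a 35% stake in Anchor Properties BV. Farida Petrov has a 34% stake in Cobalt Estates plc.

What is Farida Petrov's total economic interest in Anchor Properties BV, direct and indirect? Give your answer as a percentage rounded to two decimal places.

16.57%

Farida reaches Anchor along 2 paths.
Via Corven → Quillon: 26% × 23% × 35% = 2.093%.
Via Corven → Brightwater: 26% × 96% × 58% = 14.4768%.
Total: 2.093% + 14.4768% = 16.5698%.
Rounded: 16.57%.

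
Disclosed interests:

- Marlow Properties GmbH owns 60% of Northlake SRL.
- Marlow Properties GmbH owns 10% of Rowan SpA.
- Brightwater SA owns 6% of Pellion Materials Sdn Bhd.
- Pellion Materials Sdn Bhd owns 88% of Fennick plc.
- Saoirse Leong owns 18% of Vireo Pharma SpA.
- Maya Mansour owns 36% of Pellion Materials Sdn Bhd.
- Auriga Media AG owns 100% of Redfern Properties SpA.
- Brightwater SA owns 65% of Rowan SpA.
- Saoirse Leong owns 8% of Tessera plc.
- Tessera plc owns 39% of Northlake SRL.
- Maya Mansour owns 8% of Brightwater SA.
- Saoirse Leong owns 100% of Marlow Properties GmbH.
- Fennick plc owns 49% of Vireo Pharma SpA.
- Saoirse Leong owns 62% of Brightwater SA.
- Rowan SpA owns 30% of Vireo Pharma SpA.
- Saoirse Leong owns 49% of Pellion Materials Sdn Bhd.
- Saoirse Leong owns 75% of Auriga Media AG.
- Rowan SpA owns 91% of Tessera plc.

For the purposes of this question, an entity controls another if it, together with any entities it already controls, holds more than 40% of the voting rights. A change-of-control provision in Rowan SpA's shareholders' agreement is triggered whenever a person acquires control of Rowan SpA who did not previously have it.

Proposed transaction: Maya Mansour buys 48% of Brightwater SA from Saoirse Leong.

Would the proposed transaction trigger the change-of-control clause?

Yes

The purchase adds only to Maya's holdings (Saoirse's stake shrinks), so Maya is the only person who could newly come to control Rowan.
Maya's largest direct stake is 36% in Pellion, which does not meet the threshold, so Maya controls no company.
Neither Maya nor any entity Maya controls holds any voting interest in Rowan.
So before the transaction, Maya does not control Rowan.
After the purchase, Maya's direct stake in Brightwater rises to 8% + 48% = 56%, and Saoirse's stake falls to 14%.
Maya holds 56% of Brightwater, so Maya controls Brightwater.
Brightwater holds 65% of Rowan, so Maya controls Rowan.
Maya did not control Rowan before and does after, so the clause is triggered.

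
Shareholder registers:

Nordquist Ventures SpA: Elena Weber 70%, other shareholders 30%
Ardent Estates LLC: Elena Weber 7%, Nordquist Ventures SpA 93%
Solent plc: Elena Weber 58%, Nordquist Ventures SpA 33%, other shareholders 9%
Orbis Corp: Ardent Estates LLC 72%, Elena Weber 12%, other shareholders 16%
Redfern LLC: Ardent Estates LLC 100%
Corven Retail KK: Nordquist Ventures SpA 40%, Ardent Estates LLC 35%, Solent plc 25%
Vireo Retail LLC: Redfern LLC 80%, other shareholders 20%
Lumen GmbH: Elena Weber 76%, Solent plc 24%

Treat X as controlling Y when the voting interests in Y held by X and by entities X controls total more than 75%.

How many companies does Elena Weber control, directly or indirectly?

Elena holds 76% of Lumen, so Elena controls Lumen.
No other company's threshold is met.
Elena controls 1 company.

1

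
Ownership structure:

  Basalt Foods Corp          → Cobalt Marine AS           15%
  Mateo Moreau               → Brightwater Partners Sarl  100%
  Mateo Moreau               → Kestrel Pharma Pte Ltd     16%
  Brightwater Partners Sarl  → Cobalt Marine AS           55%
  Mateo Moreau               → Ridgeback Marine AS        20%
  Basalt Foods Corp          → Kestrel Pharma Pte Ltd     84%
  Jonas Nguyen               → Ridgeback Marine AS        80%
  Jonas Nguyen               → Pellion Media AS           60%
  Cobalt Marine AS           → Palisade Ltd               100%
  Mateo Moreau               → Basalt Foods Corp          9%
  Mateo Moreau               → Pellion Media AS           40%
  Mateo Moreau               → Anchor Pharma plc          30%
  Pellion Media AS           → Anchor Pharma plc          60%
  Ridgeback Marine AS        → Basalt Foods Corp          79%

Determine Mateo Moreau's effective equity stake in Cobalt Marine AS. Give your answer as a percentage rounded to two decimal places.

58.72%

Mateo reaches Cobalt along 3 paths.
Via Ridgeback → Basalt: 20% × 79% × 15% = 2.37%.
Via Basalt: 9% × 15% = 1.35%.
Via Brightwater: 100% × 55% = 55%.
Total: 2.37% + 1.35% + 55% = 58.72%.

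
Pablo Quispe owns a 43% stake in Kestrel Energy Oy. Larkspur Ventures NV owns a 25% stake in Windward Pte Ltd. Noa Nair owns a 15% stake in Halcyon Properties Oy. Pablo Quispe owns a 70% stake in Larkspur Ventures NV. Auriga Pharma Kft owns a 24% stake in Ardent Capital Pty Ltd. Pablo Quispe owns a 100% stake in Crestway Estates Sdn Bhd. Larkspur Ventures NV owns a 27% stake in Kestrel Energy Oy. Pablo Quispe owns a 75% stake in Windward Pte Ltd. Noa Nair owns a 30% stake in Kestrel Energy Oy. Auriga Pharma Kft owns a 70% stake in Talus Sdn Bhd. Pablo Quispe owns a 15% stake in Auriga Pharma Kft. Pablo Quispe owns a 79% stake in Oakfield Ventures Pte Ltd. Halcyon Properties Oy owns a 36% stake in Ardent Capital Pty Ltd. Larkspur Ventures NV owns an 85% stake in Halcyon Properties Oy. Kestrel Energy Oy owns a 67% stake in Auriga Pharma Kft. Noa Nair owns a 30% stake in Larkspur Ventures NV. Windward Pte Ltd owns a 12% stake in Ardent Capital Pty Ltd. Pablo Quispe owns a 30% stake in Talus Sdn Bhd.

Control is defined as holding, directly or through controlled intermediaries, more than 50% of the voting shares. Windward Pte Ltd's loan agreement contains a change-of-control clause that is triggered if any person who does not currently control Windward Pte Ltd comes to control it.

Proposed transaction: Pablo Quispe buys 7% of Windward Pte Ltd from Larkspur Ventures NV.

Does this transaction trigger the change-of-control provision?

The purchase adds only to Pablo's holdings (Larkspur's stake shrinks), so Pablo is the only person who could newly come to control Windward.
Pablo holds 70% of Larkspur, so Pablo controls Larkspur.
Pablo and Larkspur together hold 75% + 25% = 100% of Windward, so Pablo controls Windward.
So Pablo already controls Windward before the transaction.
After the purchase, Pablo's direct stake in Windward rises to 75% + 7% = 82%, and Larkspur's stake falls to 18%.
Pablo controlled Windward already, so this is not a new person acquiring control; every other person's position is unchanged or reduced.
No new person acquires control, so the clause is not triggered.

No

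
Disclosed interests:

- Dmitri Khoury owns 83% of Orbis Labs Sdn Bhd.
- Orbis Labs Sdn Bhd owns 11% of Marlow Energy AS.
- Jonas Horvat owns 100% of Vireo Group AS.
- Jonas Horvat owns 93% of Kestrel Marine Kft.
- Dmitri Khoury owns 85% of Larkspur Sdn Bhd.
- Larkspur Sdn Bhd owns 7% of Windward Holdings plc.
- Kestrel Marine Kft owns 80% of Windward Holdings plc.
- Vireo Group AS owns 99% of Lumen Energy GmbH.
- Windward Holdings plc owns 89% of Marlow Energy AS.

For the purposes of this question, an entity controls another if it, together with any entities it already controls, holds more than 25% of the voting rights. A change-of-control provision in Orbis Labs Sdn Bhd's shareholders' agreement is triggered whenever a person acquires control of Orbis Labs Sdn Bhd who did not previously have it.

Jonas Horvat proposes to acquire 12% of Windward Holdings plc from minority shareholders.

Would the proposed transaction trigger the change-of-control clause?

No

The purchase changes only Jonas's holdings, so Jonas is the only person who could newly come to control Orbis.
Jonas holds 93% of Kestrel, so Jonas controls Kestrel.
Kestrel holds 80% of Windward, so Jonas controls Windward.
Jonas holds 100% of Vireo, so Jonas controls Vireo.
Vireo holds 99% of Lumen, so Jonas controls Lumen.
Windward holds 89% of Marlow, so Jonas controls Marlow.
Neither Jonas nor any entity Jonas controls holds any voting interest in Orbis.
So before the transaction, Jonas does not control Orbis.
After the purchase, Jonas holds 12% of Windward directly.
Kestrel and Jonas together hold 80% + 12% = 92% of Windward, so Jonas controls Windward.
After the transaction, neither Jonas nor any entity Jonas controls holds a voting interest in Orbis, so Jonas still does not control it.
No new person acquires control, so the clause is not triggered.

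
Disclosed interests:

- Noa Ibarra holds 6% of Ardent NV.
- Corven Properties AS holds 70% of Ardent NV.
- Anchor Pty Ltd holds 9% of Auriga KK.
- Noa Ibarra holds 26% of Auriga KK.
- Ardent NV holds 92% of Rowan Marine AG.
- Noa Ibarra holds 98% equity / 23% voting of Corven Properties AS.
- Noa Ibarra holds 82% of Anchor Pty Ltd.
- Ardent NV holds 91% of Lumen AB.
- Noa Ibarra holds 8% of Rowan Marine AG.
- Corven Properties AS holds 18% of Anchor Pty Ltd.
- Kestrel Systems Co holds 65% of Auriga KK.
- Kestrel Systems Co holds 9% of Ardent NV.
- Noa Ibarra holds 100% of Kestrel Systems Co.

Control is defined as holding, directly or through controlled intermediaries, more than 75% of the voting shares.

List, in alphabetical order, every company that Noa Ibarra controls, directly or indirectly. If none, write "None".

Anchor Pty Ltd, Auriga KK, Kestrel Systems Co

Noa holds 100% of Kestrel, so Noa controls Kestrel.
Noa holds 82% of Anchor, so Noa controls Anchor.
Noa and Anchor and Kestrel together hold 26% + 9% + 65% = 100% of Auriga, so Noa controls Auriga.
No other company's threshold is met.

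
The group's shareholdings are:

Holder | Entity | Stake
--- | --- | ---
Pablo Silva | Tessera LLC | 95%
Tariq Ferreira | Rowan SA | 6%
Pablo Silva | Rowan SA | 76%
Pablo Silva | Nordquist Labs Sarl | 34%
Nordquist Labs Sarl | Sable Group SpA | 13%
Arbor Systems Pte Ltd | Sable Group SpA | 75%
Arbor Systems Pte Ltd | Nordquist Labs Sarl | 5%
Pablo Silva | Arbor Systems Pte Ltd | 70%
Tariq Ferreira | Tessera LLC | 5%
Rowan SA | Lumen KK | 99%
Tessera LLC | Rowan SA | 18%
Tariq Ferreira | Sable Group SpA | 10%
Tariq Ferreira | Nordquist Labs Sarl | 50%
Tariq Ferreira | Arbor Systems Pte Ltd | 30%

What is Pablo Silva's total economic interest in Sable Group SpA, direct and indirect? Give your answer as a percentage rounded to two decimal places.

57.38%

Pablo reaches Sable along 3 paths.
Via Nordquist: 34% × 13% = 4.42%.
Via Arbor → Nordquist: 70% × 5% × 13% = 0.455%.
Via Arbor: 70% × 75% = 52.5%.
Total: 4.42% + 0.455% + 52.5% = 57.375%.
Rounded: 57.38%.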